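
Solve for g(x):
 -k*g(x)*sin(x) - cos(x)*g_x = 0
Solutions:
 g(x) = C1*exp(k*log(cos(x)))


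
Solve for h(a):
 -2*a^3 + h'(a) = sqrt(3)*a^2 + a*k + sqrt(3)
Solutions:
 h(a) = C1 + a^4/2 + sqrt(3)*a^3/3 + a^2*k/2 + sqrt(3)*a


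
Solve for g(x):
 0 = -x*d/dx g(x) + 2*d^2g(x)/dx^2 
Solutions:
 g(x) = C1 + C2*erfi(x/2)


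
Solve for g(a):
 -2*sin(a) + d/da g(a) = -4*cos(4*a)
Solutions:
 g(a) = C1 - sin(4*a) - 2*cos(a)


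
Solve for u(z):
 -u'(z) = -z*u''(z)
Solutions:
 u(z) = C1 + C2*z^2


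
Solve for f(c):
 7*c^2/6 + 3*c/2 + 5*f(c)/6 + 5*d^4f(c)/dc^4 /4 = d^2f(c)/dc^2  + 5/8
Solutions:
 f(c) = -7*c^2/5 - 9*c/5 + (C1*sin(2^(1/4)*3^(3/4)*c*sin(atan(sqrt(114)/6)/2)/3) + C2*cos(2^(1/4)*3^(3/4)*c*sin(atan(sqrt(114)/6)/2)/3))*exp(-2^(1/4)*3^(3/4)*c*cos(atan(sqrt(114)/6)/2)/3) + (C3*sin(2^(1/4)*3^(3/4)*c*sin(atan(sqrt(114)/6)/2)/3) + C4*cos(2^(1/4)*3^(3/4)*c*sin(atan(sqrt(114)/6)/2)/3))*exp(2^(1/4)*3^(3/4)*c*cos(atan(sqrt(114)/6)/2)/3) - 261/100


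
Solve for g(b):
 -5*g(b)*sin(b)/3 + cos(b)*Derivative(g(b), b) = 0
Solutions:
 g(b) = C1/cos(b)^(5/3)


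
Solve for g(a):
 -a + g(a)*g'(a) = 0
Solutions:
 g(a) = -sqrt(C1 + a^2)
 g(a) = sqrt(C1 + a^2)


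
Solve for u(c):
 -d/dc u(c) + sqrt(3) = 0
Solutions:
 u(c) = C1 + sqrt(3)*c


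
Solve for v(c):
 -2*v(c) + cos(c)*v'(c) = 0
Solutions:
 v(c) = C1*(sin(c) + 1)/(sin(c) - 1)


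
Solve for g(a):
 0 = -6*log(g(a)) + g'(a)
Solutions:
 li(g(a)) = C1 + 6*a


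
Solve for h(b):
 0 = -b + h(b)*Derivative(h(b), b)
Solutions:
 h(b) = -sqrt(C1 + b^2)
 h(b) = sqrt(C1 + b^2)


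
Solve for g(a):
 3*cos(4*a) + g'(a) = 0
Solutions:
 g(a) = C1 - 3*sin(4*a)/4


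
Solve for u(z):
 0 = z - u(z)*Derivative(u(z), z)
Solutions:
 u(z) = -sqrt(C1 + z^2)
 u(z) = sqrt(C1 + z^2)


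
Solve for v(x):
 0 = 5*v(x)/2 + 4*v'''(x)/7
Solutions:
 v(x) = C3*exp(-35^(1/3)*x/2) + (C1*sin(sqrt(3)*35^(1/3)*x/4) + C2*cos(sqrt(3)*35^(1/3)*x/4))*exp(35^(1/3)*x/4)


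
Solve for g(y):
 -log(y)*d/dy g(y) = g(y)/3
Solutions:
 g(y) = C1*exp(-li(y)/3)


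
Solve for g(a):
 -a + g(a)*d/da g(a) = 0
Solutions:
 g(a) = -sqrt(C1 + a^2)
 g(a) = sqrt(C1 + a^2)


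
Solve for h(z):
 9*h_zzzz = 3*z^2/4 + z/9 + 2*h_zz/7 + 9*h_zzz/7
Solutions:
 h(z) = C1 + C2*z + C3*exp(z*(3 - sqrt(65))/42) + C4*exp(z*(3 + sqrt(65))/42) - 7*z^4/32 + 1673*z^3/432 - 4319*z^2/32


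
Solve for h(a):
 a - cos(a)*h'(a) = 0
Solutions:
 h(a) = C1 + Integral(a/cos(a), a)


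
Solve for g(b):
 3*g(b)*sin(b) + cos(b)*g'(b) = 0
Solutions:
 g(b) = C1*cos(b)^3


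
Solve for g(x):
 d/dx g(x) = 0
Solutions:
 g(x) = C1


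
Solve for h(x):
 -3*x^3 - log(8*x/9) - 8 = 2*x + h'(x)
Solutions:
 h(x) = C1 - 3*x^4/4 - x^2 - x*log(x) - 7*x + x*log(9/8)


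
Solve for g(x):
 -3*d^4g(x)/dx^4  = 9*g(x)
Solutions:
 g(x) = (C1*sin(sqrt(2)*3^(1/4)*x/2) + C2*cos(sqrt(2)*3^(1/4)*x/2))*exp(-sqrt(2)*3^(1/4)*x/2) + (C3*sin(sqrt(2)*3^(1/4)*x/2) + C4*cos(sqrt(2)*3^(1/4)*x/2))*exp(sqrt(2)*3^(1/4)*x/2)


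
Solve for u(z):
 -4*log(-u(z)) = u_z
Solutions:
 -li(-u(z)) = C1 - 4*z


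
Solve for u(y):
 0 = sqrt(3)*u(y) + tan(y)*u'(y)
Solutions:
 u(y) = C1/sin(y)^(sqrt(3))


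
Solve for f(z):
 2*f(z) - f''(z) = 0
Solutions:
 f(z) = C1*exp(-sqrt(2)*z) + C2*exp(sqrt(2)*z)


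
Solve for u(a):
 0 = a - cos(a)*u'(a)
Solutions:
 u(a) = C1 + Integral(a/cos(a), a)


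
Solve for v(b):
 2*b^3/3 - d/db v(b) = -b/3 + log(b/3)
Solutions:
 v(b) = C1 + b^4/6 + b^2/6 - b*log(b) + b + b*log(3)


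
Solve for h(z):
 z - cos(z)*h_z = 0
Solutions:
 h(z) = C1 + Integral(z/cos(z), z)


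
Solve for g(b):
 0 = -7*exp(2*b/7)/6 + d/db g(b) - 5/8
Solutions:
 g(b) = C1 + 5*b/8 + 49*exp(2*b/7)/12


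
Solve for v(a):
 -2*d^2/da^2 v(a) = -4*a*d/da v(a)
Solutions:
 v(a) = C1 + C2*erfi(a)


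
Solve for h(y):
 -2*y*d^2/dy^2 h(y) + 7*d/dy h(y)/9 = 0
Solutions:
 h(y) = C1 + C2*y^(25/18)


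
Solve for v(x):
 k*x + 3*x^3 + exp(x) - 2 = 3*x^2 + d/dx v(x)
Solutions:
 v(x) = C1 + k*x^2/2 + 3*x^4/4 - x^3 - 2*x + exp(x)


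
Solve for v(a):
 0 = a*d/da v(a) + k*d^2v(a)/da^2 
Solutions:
 v(a) = C1 + C2*sqrt(k)*erf(sqrt(2)*a*sqrt(1/k)/2)


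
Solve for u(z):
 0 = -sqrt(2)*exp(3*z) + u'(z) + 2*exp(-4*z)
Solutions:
 u(z) = C1 + sqrt(2)*exp(3*z)/3 + exp(-4*z)/2


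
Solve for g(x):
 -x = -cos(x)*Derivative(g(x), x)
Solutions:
 g(x) = C1 + Integral(x/cos(x), x)


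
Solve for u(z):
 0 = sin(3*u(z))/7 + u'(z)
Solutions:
 z/7 + log(cos(3*u(z)) - 1)/6 - log(cos(3*u(z)) + 1)/6 = C1


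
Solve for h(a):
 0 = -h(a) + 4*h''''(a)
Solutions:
 h(a) = C1*exp(-sqrt(2)*a/2) + C2*exp(sqrt(2)*a/2) + C3*sin(sqrt(2)*a/2) + C4*cos(sqrt(2)*a/2)


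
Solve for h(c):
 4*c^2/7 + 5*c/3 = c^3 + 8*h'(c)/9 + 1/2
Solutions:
 h(c) = C1 - 9*c^4/32 + 3*c^3/14 + 15*c^2/16 - 9*c/16


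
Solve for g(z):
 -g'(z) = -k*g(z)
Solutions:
 g(z) = C1*exp(k*z)


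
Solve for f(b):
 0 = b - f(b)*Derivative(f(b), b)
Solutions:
 f(b) = -sqrt(C1 + b^2)
 f(b) = sqrt(C1 + b^2)


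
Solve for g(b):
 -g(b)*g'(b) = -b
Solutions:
 g(b) = -sqrt(C1 + b^2)
 g(b) = sqrt(C1 + b^2)


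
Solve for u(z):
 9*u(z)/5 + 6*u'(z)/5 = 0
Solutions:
 u(z) = C1*exp(-3*z/2)


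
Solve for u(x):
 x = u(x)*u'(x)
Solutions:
 u(x) = -sqrt(C1 + x^2)
 u(x) = sqrt(C1 + x^2)


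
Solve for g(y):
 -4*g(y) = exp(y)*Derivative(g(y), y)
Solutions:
 g(y) = C1*exp(4*exp(-y))


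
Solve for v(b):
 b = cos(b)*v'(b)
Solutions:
 v(b) = C1 + Integral(b/cos(b), b)


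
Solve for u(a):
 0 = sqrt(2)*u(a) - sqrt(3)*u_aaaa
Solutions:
 u(a) = C1*exp(-2^(1/8)*3^(7/8)*a/3) + C2*exp(2^(1/8)*3^(7/8)*a/3) + C3*sin(2^(1/8)*3^(7/8)*a/3) + C4*cos(2^(1/8)*3^(7/8)*a/3)


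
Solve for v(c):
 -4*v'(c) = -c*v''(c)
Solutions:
 v(c) = C1 + C2*c^5


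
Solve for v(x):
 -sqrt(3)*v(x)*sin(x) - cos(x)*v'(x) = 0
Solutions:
 v(x) = C1*cos(x)^(sqrt(3))


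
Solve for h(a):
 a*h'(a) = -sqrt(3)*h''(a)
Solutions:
 h(a) = C1 + C2*erf(sqrt(2)*3^(3/4)*a/6)


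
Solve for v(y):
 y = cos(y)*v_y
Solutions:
 v(y) = C1 + Integral(y/cos(y), y)


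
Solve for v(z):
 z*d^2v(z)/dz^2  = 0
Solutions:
 v(z) = C1 + C2*z


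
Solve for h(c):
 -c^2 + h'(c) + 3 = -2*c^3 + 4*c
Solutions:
 h(c) = C1 - c^4/2 + c^3/3 + 2*c^2 - 3*c


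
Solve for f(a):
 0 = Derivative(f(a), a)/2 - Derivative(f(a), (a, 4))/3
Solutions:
 f(a) = C1 + C4*exp(2^(2/3)*3^(1/3)*a/2) + (C2*sin(2^(2/3)*3^(5/6)*a/4) + C3*cos(2^(2/3)*3^(5/6)*a/4))*exp(-2^(2/3)*3^(1/3)*a/4)


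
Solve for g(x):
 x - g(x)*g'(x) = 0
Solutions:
 g(x) = -sqrt(C1 + x^2)
 g(x) = sqrt(C1 + x^2)


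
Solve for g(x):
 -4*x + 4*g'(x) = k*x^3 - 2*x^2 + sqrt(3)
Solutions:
 g(x) = C1 + k*x^4/16 - x^3/6 + x^2/2 + sqrt(3)*x/4


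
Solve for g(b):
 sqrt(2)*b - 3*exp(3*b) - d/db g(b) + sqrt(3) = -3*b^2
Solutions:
 g(b) = C1 + b^3 + sqrt(2)*b^2/2 + sqrt(3)*b - exp(3*b)


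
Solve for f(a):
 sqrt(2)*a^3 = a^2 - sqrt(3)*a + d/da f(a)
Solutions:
 f(a) = C1 + sqrt(2)*a^4/4 - a^3/3 + sqrt(3)*a^2/2


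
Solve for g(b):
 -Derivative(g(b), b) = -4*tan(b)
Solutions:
 g(b) = C1 - 4*log(cos(b))


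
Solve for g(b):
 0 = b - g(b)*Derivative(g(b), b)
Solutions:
 g(b) = -sqrt(C1 + b^2)
 g(b) = sqrt(C1 + b^2)


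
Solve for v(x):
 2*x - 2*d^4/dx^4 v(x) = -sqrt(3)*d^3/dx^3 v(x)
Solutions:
 v(x) = C1 + C2*x + C3*x^2 + C4*exp(sqrt(3)*x/2) - sqrt(3)*x^4/36 - 2*x^3/9


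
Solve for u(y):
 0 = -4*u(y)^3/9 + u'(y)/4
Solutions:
 u(y) = -3*sqrt(2)*sqrt(-1/(C1 + 16*y))/2
 u(y) = 3*sqrt(2)*sqrt(-1/(C1 + 16*y))/2


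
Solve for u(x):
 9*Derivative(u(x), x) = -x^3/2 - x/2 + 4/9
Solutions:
 u(x) = C1 - x^4/72 - x^2/36 + 4*x/81


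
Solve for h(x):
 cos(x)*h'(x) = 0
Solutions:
 h(x) = C1


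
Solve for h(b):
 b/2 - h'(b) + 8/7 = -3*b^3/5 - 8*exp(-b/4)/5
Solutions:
 h(b) = C1 + 3*b^4/20 + b^2/4 + 8*b/7 - 32*exp(-b/4)/5


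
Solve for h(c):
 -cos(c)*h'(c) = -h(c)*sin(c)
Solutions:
 h(c) = C1/cos(c)


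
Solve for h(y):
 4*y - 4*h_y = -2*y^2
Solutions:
 h(y) = C1 + y^3/6 + y^2/2


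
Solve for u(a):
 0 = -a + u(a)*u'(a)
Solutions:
 u(a) = -sqrt(C1 + a^2)
 u(a) = sqrt(C1 + a^2)


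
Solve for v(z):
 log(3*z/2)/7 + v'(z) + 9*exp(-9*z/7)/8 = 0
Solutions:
 v(z) = C1 - z*log(z)/7 + z*(-log(3) + log(2) + 1)/7 + 7*exp(-9*z/7)/8


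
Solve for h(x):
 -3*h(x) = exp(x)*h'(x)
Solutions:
 h(x) = C1*exp(3*exp(-x))


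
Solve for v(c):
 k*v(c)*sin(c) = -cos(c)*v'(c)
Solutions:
 v(c) = C1*exp(k*log(cos(c)))


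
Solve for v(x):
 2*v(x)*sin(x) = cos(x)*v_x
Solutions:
 v(x) = C1/cos(x)^2


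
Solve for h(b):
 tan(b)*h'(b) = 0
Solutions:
 h(b) = C1


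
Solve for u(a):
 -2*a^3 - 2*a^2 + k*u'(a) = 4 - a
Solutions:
 u(a) = C1 + a^4/(2*k) + 2*a^3/(3*k) - a^2/(2*k) + 4*a/k


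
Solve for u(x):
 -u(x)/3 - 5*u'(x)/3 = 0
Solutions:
 u(x) = C1*exp(-x/5)


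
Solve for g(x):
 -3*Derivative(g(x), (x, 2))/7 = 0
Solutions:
 g(x) = C1 + C2*x


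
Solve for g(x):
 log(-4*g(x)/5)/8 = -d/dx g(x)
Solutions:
 8*Integral(1/(log(-_y) - log(5) + 2*log(2)), (_y, g(x))) = C1 - x


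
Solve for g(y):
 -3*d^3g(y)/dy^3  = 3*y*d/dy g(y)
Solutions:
 g(y) = C1 + Integral(C2*airyai(-y) + C3*airybi(-y), y)


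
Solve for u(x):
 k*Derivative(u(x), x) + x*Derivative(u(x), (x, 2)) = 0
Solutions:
 u(x) = C1 + x^(1 - re(k))*(C2*sin(log(x)*Abs(im(k))) + C3*cos(log(x)*im(k)))


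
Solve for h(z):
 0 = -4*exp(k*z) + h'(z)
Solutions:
 h(z) = C1 + 4*exp(k*z)/k


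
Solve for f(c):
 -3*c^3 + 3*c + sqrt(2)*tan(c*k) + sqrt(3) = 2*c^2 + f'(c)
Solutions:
 f(c) = C1 - 3*c^4/4 - 2*c^3/3 + 3*c^2/2 + sqrt(3)*c + sqrt(2)*Piecewise((-log(cos(c*k))/k, Ne(k, 0)), (0, True))


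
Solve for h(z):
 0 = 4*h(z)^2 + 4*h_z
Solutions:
 h(z) = 1/(C1 + z)


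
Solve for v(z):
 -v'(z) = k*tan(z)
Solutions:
 v(z) = C1 + k*log(cos(z))


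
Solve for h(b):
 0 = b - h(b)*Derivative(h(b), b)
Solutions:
 h(b) = -sqrt(C1 + b^2)
 h(b) = sqrt(C1 + b^2)


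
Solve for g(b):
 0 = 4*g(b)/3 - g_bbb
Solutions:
 g(b) = C3*exp(6^(2/3)*b/3) + (C1*sin(2^(2/3)*3^(1/6)*b/2) + C2*cos(2^(2/3)*3^(1/6)*b/2))*exp(-6^(2/3)*b/6)


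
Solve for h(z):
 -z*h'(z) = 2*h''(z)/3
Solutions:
 h(z) = C1 + C2*erf(sqrt(3)*z/2)


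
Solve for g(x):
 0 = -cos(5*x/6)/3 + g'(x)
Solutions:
 g(x) = C1 + 2*sin(5*x/6)/5


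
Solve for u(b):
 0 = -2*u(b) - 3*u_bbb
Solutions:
 u(b) = C3*exp(-2^(1/3)*3^(2/3)*b/3) + (C1*sin(2^(1/3)*3^(1/6)*b/2) + C2*cos(2^(1/3)*3^(1/6)*b/2))*exp(2^(1/3)*3^(2/3)*b/6)


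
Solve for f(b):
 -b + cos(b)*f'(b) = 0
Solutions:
 f(b) = C1 + Integral(b/cos(b), b)


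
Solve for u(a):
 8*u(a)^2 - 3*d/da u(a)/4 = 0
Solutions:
 u(a) = -3/(C1 + 32*a)


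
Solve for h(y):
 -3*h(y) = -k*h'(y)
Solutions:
 h(y) = C1*exp(3*y/k)


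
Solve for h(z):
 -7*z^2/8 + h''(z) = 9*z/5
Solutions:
 h(z) = C1 + C2*z + 7*z^4/96 + 3*z^3/10


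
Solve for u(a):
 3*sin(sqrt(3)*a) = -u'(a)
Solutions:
 u(a) = C1 + sqrt(3)*cos(sqrt(3)*a)


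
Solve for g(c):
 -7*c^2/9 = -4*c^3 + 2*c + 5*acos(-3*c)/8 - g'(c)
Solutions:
 g(c) = C1 - c^4 + 7*c^3/27 + c^2 + 5*c*acos(-3*c)/8 + 5*sqrt(1 - 9*c^2)/24


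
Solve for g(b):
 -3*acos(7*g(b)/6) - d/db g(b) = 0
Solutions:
 Integral(1/acos(7*_y/6), (_y, g(b))) = C1 - 3*b


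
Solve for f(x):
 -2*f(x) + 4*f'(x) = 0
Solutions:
 f(x) = C1*exp(x/2)


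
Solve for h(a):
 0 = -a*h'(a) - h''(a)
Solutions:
 h(a) = C1 + C2*erf(sqrt(2)*a/2)


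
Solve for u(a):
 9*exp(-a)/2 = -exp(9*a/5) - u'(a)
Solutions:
 u(a) = C1 - 5*exp(9*a/5)/9 + 9*exp(-a)/2


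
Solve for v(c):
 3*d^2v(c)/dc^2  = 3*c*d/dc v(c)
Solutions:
 v(c) = C1 + C2*erfi(sqrt(2)*c/2)


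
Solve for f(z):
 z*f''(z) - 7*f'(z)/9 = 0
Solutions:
 f(z) = C1 + C2*z^(16/9)


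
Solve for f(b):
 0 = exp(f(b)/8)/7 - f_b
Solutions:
 f(b) = 8*log(-1/(C1 + b)) + 8*log(56)


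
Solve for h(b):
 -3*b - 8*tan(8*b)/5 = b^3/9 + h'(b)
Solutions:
 h(b) = C1 - b^4/36 - 3*b^2/2 + log(cos(8*b))/5


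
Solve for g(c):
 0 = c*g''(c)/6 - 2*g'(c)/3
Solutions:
 g(c) = C1 + C2*c^5


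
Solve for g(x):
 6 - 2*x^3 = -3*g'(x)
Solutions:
 g(x) = C1 + x^4/6 - 2*x


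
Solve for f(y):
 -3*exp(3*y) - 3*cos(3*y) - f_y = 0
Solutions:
 f(y) = C1 - exp(3*y) - sin(3*y)


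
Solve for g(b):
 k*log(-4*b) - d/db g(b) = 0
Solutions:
 g(b) = C1 + b*k*log(-b) + b*k*(-1 + 2*log(2))


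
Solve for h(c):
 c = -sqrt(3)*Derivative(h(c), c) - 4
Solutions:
 h(c) = C1 - sqrt(3)*c^2/6 - 4*sqrt(3)*c/3


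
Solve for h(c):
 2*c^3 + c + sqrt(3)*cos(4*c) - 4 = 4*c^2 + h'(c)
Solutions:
 h(c) = C1 + c^4/2 - 4*c^3/3 + c^2/2 - 4*c + sqrt(3)*sin(4*c)/4


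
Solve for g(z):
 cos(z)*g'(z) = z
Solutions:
 g(z) = C1 + Integral(z/cos(z), z)


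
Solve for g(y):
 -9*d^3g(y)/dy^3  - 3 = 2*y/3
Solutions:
 g(y) = C1 + C2*y + C3*y^2 - y^4/324 - y^3/18


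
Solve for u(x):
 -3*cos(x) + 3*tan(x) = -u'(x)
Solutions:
 u(x) = C1 + 3*log(cos(x)) + 3*sin(x)


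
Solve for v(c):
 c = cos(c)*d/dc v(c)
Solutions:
 v(c) = C1 + Integral(c/cos(c), c)


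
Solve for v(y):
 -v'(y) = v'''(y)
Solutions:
 v(y) = C1 + C2*sin(y) + C3*cos(y)


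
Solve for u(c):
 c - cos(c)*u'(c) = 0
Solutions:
 u(c) = C1 + Integral(c/cos(c), c)


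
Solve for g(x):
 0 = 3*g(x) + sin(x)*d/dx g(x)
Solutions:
 g(x) = C1*(cos(x) + 1)^(3/2)/(cos(x) - 1)^(3/2)


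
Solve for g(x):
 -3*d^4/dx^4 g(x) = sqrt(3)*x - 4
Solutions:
 g(x) = C1 + C2*x + C3*x^2 + C4*x^3 - sqrt(3)*x^5/360 + x^4/18


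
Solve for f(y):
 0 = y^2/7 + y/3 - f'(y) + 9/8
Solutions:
 f(y) = C1 + y^3/21 + y^2/6 + 9*y/8


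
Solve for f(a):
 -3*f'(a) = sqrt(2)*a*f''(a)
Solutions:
 f(a) = C1 + C2*a^(1 - 3*sqrt(2)/2)


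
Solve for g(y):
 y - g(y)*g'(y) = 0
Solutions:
 g(y) = -sqrt(C1 + y^2)
 g(y) = sqrt(C1 + y^2)


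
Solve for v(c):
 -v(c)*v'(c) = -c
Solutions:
 v(c) = -sqrt(C1 + c^2)
 v(c) = sqrt(C1 + c^2)


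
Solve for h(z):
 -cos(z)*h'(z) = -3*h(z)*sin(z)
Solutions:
 h(z) = C1/cos(z)^3


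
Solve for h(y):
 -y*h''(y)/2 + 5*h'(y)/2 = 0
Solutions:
 h(y) = C1 + C2*y^6


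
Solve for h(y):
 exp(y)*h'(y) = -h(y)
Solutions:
 h(y) = C1*exp(exp(-y))


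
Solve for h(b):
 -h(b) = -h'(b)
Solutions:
 h(b) = C1*exp(b)


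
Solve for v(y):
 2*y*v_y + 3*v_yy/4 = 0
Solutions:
 v(y) = C1 + C2*erf(2*sqrt(3)*y/3)


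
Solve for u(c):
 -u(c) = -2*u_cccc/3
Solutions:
 u(c) = C1*exp(-2^(3/4)*3^(1/4)*c/2) + C2*exp(2^(3/4)*3^(1/4)*c/2) + C3*sin(2^(3/4)*3^(1/4)*c/2) + C4*cos(2^(3/4)*3^(1/4)*c/2)


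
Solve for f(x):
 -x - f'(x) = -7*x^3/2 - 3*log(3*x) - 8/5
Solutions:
 f(x) = C1 + 7*x^4/8 - x^2/2 + 3*x*log(x) - 7*x/5 + 3*x*log(3)


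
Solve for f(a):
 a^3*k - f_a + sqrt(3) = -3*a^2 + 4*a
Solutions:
 f(a) = C1 + a^4*k/4 + a^3 - 2*a^2 + sqrt(3)*a


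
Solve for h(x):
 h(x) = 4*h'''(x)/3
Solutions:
 h(x) = C3*exp(6^(1/3)*x/2) + (C1*sin(2^(1/3)*3^(5/6)*x/4) + C2*cos(2^(1/3)*3^(5/6)*x/4))*exp(-6^(1/3)*x/4)


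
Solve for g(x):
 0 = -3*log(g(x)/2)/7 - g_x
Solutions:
 -7*Integral(1/(-log(_y) + log(2)), (_y, g(x)))/3 = C1 - x


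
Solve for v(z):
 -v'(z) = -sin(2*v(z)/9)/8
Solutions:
 -z/8 + 9*log(cos(2*v(z)/9) - 1)/4 - 9*log(cos(2*v(z)/9) + 1)/4 = C1


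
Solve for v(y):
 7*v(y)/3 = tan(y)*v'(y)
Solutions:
 v(y) = C1*sin(y)^(7/3)


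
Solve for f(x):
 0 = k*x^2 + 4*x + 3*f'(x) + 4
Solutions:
 f(x) = C1 - k*x^3/9 - 2*x^2/3 - 4*x/3


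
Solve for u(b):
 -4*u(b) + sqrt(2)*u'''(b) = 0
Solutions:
 u(b) = C3*exp(sqrt(2)*b) + (C1*sin(sqrt(6)*b/2) + C2*cos(sqrt(6)*b/2))*exp(-sqrt(2)*b/2)


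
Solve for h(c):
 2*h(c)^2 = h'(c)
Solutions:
 h(c) = -1/(C1 + 2*c)


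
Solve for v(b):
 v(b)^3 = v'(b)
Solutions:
 v(b) = -sqrt(2)*sqrt(-1/(C1 + b))/2
 v(b) = sqrt(2)*sqrt(-1/(C1 + b))/2


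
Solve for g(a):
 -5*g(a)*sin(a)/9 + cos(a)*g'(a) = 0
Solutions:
 g(a) = C1/cos(a)^(5/9)


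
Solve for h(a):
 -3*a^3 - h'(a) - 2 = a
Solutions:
 h(a) = C1 - 3*a^4/4 - a^2/2 - 2*a


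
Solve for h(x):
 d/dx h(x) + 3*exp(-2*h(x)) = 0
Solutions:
 h(x) = log(-sqrt(C1 - 6*x))
 h(x) = log(C1 - 6*x)/2


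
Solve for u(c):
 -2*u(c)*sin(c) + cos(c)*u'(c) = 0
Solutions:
 u(c) = C1/cos(c)^2


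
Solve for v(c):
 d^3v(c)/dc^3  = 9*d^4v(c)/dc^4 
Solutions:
 v(c) = C1 + C2*c + C3*c^2 + C4*exp(c/9)


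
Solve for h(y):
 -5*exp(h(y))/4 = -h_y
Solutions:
 h(y) = log(-1/(C1 + 5*y)) + 2*log(2)


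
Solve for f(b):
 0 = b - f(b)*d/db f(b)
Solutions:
 f(b) = -sqrt(C1 + b^2)
 f(b) = sqrt(C1 + b^2)


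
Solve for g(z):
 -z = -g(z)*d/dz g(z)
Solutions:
 g(z) = -sqrt(C1 + z^2)
 g(z) = sqrt(C1 + z^2)


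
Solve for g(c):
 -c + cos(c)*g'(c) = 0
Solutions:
 g(c) = C1 + Integral(c/cos(c), c)


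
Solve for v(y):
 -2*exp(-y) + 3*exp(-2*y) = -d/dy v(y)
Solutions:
 v(y) = C1 - 2*exp(-y) + 3*exp(-2*y)/2


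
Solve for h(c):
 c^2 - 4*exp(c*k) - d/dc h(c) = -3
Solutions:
 h(c) = C1 + c^3/3 + 3*c - 4*exp(c*k)/k


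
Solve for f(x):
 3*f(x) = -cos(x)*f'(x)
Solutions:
 f(x) = C1*(sin(x) - 1)^(3/2)/(sin(x) + 1)^(3/2)


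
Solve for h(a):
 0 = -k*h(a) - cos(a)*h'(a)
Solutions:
 h(a) = C1*exp(k*(log(sin(a) - 1) - log(sin(a) + 1))/2)


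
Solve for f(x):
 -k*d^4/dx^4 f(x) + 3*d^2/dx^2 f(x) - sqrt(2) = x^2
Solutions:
 f(x) = C1 + C2*x + C3*exp(-sqrt(3)*x*sqrt(1/k)) + C4*exp(sqrt(3)*x*sqrt(1/k)) + x^4/36 + x^2*(2*k + 3*sqrt(2))/18


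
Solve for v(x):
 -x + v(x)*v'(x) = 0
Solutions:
 v(x) = -sqrt(C1 + x^2)
 v(x) = sqrt(C1 + x^2)


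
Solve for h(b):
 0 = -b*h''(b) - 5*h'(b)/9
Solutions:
 h(b) = C1 + C2*b^(4/9)


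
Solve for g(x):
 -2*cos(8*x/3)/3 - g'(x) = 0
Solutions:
 g(x) = C1 - sin(8*x/3)/4


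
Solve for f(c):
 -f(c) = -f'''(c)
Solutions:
 f(c) = C3*exp(c) + (C1*sin(sqrt(3)*c/2) + C2*cos(sqrt(3)*c/2))*exp(-c/2)


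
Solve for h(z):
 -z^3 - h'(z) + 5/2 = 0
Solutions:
 h(z) = C1 - z^4/4 + 5*z/2


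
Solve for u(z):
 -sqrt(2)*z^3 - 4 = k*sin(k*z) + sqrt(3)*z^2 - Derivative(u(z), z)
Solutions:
 u(z) = C1 + sqrt(2)*z^4/4 + sqrt(3)*z^3/3 + 4*z - cos(k*z)


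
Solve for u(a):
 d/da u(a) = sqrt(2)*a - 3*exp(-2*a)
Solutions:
 u(a) = C1 + sqrt(2)*a^2/2 + 3*exp(-2*a)/2


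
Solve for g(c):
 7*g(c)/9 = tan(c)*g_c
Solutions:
 g(c) = C1*sin(c)^(7/9)


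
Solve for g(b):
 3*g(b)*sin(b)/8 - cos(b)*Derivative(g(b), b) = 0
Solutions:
 g(b) = C1/cos(b)^(3/8)


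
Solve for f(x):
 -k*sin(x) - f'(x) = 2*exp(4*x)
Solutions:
 f(x) = C1 + k*cos(x) - exp(4*x)/2


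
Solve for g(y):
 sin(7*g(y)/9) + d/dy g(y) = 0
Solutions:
 y + 9*log(cos(7*g(y)/9) - 1)/14 - 9*log(cos(7*g(y)/9) + 1)/14 = C1


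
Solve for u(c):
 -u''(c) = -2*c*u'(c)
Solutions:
 u(c) = C1 + C2*erfi(c)


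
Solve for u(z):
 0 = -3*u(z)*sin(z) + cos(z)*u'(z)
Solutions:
 u(z) = C1/cos(z)^3


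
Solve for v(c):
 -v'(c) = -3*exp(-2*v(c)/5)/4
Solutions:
 v(c) = 5*log(-sqrt(C1 + 3*c)) - 5*log(10)/2
 v(c) = 5*log(C1 + 3*c)/2 - 5*log(10)/2


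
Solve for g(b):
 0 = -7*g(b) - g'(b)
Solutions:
 g(b) = C1*exp(-7*b)


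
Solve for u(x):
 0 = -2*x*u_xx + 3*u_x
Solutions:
 u(x) = C1 + C2*x^(5/2)


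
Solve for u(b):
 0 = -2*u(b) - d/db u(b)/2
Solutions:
 u(b) = C1*exp(-4*b)


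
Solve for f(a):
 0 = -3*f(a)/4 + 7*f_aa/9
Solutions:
 f(a) = C1*exp(-3*sqrt(21)*a/14) + C2*exp(3*sqrt(21)*a/14)


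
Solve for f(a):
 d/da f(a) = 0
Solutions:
 f(a) = C1


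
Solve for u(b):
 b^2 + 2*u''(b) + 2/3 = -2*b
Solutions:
 u(b) = C1 + C2*b - b^4/24 - b^3/6 - b^2/6


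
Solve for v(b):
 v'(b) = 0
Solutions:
 v(b) = C1


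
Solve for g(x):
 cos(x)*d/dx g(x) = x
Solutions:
 g(x) = C1 + Integral(x/cos(x), x)


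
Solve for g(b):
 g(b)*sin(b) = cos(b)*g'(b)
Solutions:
 g(b) = C1/cos(b)


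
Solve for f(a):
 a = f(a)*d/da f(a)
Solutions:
 f(a) = -sqrt(C1 + a^2)
 f(a) = sqrt(C1 + a^2)


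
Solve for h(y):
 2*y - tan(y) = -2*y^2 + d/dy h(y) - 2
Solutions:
 h(y) = C1 + 2*y^3/3 + y^2 + 2*y + log(cos(y))


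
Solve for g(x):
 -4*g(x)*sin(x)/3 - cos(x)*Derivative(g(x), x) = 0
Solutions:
 g(x) = C1*cos(x)^(4/3)


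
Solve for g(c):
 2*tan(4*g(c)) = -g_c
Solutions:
 g(c) = -asin(C1*exp(-8*c))/4 + pi/4
 g(c) = asin(C1*exp(-8*c))/4


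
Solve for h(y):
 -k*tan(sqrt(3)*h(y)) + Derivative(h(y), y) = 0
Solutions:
 h(y) = sqrt(3)*(pi - asin(C1*exp(sqrt(3)*k*y)))/3
 h(y) = sqrt(3)*asin(C1*exp(sqrt(3)*k*y))/3


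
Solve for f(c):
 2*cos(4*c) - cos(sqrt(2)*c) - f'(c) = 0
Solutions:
 f(c) = C1 + sin(4*c)/2 - sqrt(2)*sin(sqrt(2)*c)/2


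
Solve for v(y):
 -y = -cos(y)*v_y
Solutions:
 v(y) = C1 + Integral(y/cos(y), y)


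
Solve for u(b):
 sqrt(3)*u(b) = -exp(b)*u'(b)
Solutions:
 u(b) = C1*exp(sqrt(3)*exp(-b))


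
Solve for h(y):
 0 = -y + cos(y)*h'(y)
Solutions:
 h(y) = C1 + Integral(y/cos(y), y)


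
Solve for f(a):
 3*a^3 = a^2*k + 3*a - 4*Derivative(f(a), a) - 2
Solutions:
 f(a) = C1 - 3*a^4/16 + a^3*k/12 + 3*a^2/8 - a/2


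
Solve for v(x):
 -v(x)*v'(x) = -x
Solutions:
 v(x) = -sqrt(C1 + x^2)
 v(x) = sqrt(C1 + x^2)


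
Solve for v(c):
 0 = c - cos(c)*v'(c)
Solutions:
 v(c) = C1 + Integral(c/cos(c), c)


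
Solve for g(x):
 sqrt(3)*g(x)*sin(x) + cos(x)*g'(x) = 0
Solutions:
 g(x) = C1*cos(x)^(sqrt(3))


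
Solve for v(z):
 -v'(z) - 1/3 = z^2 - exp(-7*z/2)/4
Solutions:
 v(z) = C1 - z^3/3 - z/3 - exp(-7*z/2)/14


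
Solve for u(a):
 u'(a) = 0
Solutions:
 u(a) = C1


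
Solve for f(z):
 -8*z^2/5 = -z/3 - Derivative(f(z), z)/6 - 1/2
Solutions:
 f(z) = C1 + 16*z^3/5 - z^2 - 3*z


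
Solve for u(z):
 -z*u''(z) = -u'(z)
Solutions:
 u(z) = C1 + C2*z^2


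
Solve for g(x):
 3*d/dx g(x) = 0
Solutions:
 g(x) = C1


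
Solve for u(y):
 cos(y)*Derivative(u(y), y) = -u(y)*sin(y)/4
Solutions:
 u(y) = C1*cos(y)^(1/4)


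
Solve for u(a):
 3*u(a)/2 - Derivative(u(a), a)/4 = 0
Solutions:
 u(a) = C1*exp(6*a)


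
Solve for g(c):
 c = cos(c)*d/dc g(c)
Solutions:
 g(c) = C1 + Integral(c/cos(c), c)


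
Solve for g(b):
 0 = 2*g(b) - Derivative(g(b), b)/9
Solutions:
 g(b) = C1*exp(18*b)


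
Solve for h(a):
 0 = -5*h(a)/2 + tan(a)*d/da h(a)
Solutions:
 h(a) = C1*sin(a)^(5/2)


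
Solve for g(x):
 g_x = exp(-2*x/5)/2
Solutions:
 g(x) = C1 - 5*exp(-2*x/5)/4


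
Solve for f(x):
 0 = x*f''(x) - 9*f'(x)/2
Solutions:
 f(x) = C1 + C2*x^(11/2)


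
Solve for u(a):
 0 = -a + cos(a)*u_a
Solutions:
 u(a) = C1 + Integral(a/cos(a), a)


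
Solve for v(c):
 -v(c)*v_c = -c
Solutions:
 v(c) = -sqrt(C1 + c^2)
 v(c) = sqrt(C1 + c^2)


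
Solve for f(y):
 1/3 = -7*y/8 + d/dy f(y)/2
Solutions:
 f(y) = C1 + 7*y^2/8 + 2*y/3


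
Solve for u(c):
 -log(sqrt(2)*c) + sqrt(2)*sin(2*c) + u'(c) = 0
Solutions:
 u(c) = C1 + c*log(c) - c + c*log(2)/2 + sqrt(2)*cos(2*c)/2


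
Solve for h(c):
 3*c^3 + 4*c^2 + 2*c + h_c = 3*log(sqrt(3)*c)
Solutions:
 h(c) = C1 - 3*c^4/4 - 4*c^3/3 - c^2 + 3*c*log(c) - 3*c + 3*c*log(3)/2


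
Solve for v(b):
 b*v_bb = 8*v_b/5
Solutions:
 v(b) = C1 + C2*b^(13/5)


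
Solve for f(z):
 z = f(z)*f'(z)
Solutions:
 f(z) = -sqrt(C1 + z^2)
 f(z) = sqrt(C1 + z^2)


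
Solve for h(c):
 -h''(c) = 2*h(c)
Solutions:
 h(c) = C1*sin(sqrt(2)*c) + C2*cos(sqrt(2)*c)


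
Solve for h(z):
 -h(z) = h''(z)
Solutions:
 h(z) = C1*sin(z) + C2*cos(z)


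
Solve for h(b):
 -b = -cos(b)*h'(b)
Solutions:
 h(b) = C1 + Integral(b/cos(b), b)


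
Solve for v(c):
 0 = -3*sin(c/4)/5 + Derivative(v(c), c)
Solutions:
 v(c) = C1 - 12*cos(c/4)/5


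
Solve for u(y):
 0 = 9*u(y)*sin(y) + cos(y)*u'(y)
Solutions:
 u(y) = C1*cos(y)^9


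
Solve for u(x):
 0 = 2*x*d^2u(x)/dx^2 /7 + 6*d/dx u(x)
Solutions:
 u(x) = C1 + C2/x^20


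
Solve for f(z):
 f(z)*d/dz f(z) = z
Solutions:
 f(z) = -sqrt(C1 + z^2)
 f(z) = sqrt(C1 + z^2)


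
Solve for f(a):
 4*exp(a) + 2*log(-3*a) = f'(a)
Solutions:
 f(a) = C1 + 2*a*log(-a) + 2*a*(-1 + log(3)) + 4*exp(a)


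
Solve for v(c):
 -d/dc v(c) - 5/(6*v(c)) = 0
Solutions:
 v(c) = -sqrt(C1 - 15*c)/3
 v(c) = sqrt(C1 - 15*c)/3


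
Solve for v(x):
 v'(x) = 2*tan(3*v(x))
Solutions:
 v(x) = -asin(C1*exp(6*x))/3 + pi/3
 v(x) = asin(C1*exp(6*x))/3


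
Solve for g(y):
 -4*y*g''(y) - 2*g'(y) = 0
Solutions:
 g(y) = C1 + C2*sqrt(y)


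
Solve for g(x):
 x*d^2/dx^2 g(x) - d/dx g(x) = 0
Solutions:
 g(x) = C1 + C2*x^2


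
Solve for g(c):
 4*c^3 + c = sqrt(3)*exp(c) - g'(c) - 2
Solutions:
 g(c) = C1 - c^4 - c^2/2 - 2*c + sqrt(3)*exp(c)


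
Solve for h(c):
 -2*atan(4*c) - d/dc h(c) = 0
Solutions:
 h(c) = C1 - 2*c*atan(4*c) + log(16*c^2 + 1)/4


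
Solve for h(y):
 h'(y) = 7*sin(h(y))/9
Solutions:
 -7*y/9 + log(cos(h(y)) - 1)/2 - log(cos(h(y)) + 1)/2 = C1


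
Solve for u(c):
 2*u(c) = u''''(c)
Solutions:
 u(c) = C1*exp(-2^(1/4)*c) + C2*exp(2^(1/4)*c) + C3*sin(2^(1/4)*c) + C4*cos(2^(1/4)*c)


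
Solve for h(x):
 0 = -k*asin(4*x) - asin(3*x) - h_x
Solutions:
 h(x) = C1 - k*(x*asin(4*x) + sqrt(1 - 16*x^2)/4) - x*asin(3*x) - sqrt(1 - 9*x^2)/3


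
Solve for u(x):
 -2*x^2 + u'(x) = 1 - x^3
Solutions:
 u(x) = C1 - x^4/4 + 2*x^3/3 + x


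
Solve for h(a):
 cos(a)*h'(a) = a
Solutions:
 h(a) = C1 + Integral(a/cos(a), a)


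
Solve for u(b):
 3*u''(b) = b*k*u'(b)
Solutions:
 u(b) = Piecewise((-sqrt(6)*sqrt(pi)*C1*erf(sqrt(6)*b*sqrt(-k)/6)/(2*sqrt(-k)) - C2, (k > 0) | (k < 0)), (-C1*b - C2, True))


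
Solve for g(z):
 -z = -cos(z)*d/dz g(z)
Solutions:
 g(z) = C1 + Integral(z/cos(z), z)


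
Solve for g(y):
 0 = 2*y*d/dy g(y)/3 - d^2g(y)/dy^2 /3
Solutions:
 g(y) = C1 + C2*erfi(y)


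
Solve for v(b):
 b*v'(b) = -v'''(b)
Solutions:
 v(b) = C1 + Integral(C2*airyai(-b) + C3*airybi(-b), b)


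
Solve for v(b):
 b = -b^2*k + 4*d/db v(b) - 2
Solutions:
 v(b) = C1 + b^3*k/12 + b^2/8 + b/2


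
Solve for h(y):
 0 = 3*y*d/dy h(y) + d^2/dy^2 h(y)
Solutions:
 h(y) = C1 + C2*erf(sqrt(6)*y/2)


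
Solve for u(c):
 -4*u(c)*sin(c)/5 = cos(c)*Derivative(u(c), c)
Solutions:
 u(c) = C1*cos(c)^(4/5)


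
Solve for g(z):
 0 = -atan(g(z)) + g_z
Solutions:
 Integral(1/atan(_y), (_y, g(z))) = C1 + z


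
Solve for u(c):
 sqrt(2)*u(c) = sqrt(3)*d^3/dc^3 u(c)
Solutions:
 u(c) = C3*exp(2^(1/6)*3^(5/6)*c/3) + (C1*sin(2^(1/6)*3^(1/3)*c/2) + C2*cos(2^(1/6)*3^(1/3)*c/2))*exp(-2^(1/6)*3^(5/6)*c/6)


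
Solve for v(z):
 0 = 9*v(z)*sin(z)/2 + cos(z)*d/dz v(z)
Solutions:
 v(z) = C1*cos(z)^(9/2)


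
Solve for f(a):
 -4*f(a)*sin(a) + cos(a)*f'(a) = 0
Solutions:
 f(a) = C1/cos(a)^4


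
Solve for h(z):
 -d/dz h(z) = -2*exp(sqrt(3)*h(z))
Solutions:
 h(z) = sqrt(3)*(2*log(-1/(C1 + 2*z)) - log(3))/6


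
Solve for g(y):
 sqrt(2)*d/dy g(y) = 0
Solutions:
 g(y) = C1


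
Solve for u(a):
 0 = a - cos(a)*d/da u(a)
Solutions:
 u(a) = C1 + Integral(a/cos(a), a)


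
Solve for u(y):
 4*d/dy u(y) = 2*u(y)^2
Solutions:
 u(y) = -2/(C1 + y)


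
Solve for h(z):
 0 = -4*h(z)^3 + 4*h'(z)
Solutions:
 h(z) = -sqrt(2)*sqrt(-1/(C1 + z))/2
 h(z) = sqrt(2)*sqrt(-1/(C1 + z))/2


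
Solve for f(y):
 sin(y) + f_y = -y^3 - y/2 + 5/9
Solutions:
 f(y) = C1 - y^4/4 - y^2/4 + 5*y/9 + cos(y)


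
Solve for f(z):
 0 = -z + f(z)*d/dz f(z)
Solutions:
 f(z) = -sqrt(C1 + z^2)
 f(z) = sqrt(C1 + z^2)


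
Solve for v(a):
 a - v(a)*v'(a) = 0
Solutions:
 v(a) = -sqrt(C1 + a^2)
 v(a) = sqrt(C1 + a^2)


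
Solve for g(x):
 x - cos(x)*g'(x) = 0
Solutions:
 g(x) = C1 + Integral(x/cos(x), x)


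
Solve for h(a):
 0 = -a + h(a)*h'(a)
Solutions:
 h(a) = -sqrt(C1 + a^2)
 h(a) = sqrt(C1 + a^2)


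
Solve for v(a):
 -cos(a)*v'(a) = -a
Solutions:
 v(a) = C1 + Integral(a/cos(a), a)


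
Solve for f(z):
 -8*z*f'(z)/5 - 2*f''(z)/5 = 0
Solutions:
 f(z) = C1 + C2*erf(sqrt(2)*z)


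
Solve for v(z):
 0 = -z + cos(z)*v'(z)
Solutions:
 v(z) = C1 + Integral(z/cos(z), z)


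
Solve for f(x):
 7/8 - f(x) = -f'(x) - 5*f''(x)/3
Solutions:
 f(x) = C1*exp(x*(-3 + sqrt(69))/10) + C2*exp(-x*(3 + sqrt(69))/10) + 7/8


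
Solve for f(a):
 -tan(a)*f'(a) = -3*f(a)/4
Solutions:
 f(a) = C1*sin(a)^(3/4)


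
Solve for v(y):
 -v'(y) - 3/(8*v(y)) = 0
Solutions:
 v(y) = -sqrt(C1 - 3*y)/2
 v(y) = sqrt(C1 - 3*y)/2


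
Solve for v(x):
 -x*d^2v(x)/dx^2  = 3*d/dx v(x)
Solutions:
 v(x) = C1 + C2/x^2


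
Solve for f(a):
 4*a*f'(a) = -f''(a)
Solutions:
 f(a) = C1 + C2*erf(sqrt(2)*a)


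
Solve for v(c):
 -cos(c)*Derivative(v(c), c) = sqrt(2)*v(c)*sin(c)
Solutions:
 v(c) = C1*cos(c)^(sqrt(2))


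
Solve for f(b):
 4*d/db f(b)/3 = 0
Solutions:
 f(b) = C1


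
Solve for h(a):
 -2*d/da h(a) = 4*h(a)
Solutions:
 h(a) = C1*exp(-2*a)


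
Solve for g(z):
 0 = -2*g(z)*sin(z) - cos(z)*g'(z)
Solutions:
 g(z) = C1*cos(z)^2


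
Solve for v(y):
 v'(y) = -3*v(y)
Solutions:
 v(y) = C1*exp(-3*y)


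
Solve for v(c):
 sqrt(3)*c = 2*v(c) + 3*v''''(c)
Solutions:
 v(c) = sqrt(3)*c/2 + (C1*sin(6^(3/4)*c/6) + C2*cos(6^(3/4)*c/6))*exp(-6^(3/4)*c/6) + (C3*sin(6^(3/4)*c/6) + C4*cos(6^(3/4)*c/6))*exp(6^(3/4)*c/6)


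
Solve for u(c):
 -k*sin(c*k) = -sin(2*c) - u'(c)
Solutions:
 u(c) = C1 + cos(2*c)/2 - cos(c*k)


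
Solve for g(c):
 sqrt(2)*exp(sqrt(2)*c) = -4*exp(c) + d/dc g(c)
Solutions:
 g(c) = C1 + 4*exp(c) + exp(sqrt(2)*c)


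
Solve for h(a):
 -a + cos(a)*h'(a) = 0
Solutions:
 h(a) = C1 + Integral(a/cos(a), a)


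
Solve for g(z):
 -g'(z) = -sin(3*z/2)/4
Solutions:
 g(z) = C1 - cos(3*z/2)/6


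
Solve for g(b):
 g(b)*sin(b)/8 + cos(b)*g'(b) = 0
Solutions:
 g(b) = C1*cos(b)^(1/8)


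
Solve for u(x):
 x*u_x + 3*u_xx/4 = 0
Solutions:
 u(x) = C1 + C2*erf(sqrt(6)*x/3)


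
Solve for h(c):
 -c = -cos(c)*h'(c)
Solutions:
 h(c) = C1 + Integral(c/cos(c), c)


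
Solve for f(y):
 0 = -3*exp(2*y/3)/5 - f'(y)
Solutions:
 f(y) = C1 - 9*exp(2*y/3)/10


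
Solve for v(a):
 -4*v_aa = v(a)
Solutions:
 v(a) = C1*sin(a/2) + C2*cos(a/2)


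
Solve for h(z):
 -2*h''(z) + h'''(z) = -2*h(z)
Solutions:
 h(z) = C1*exp(z*(4/(3*sqrt(33) + 19)^(1/3) + (3*sqrt(33) + 19)^(1/3) + 4)/6)*sin(sqrt(3)*z*(-(3*sqrt(33) + 19)^(1/3) + 4/(3*sqrt(33) + 19)^(1/3))/6) + C2*exp(z*(4/(3*sqrt(33) + 19)^(1/3) + (3*sqrt(33) + 19)^(1/3) + 4)/6)*cos(sqrt(3)*z*(-(3*sqrt(33) + 19)^(1/3) + 4/(3*sqrt(33) + 19)^(1/3))/6) + C3*exp(z*(-(3*sqrt(33) + 19)^(1/3) - 4/(3*sqrt(33) + 19)^(1/3) + 2)/3)


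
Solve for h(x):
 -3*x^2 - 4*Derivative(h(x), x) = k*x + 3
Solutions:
 h(x) = C1 - k*x^2/8 - x^3/4 - 3*x/4


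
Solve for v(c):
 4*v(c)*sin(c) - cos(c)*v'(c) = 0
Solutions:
 v(c) = C1/cos(c)^4


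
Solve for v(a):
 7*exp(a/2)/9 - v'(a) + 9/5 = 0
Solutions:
 v(a) = C1 + 9*a/5 + 14*exp(a/2)/9


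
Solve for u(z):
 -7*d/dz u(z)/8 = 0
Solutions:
 u(z) = C1


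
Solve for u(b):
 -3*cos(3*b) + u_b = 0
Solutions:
 u(b) = C1 + sin(3*b)


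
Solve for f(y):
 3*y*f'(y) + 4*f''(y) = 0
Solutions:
 f(y) = C1 + C2*erf(sqrt(6)*y/4)


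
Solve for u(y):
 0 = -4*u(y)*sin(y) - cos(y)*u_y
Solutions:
 u(y) = C1*cos(y)^4


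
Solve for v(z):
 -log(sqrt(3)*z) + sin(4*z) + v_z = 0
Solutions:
 v(z) = C1 + z*log(z) - z + z*log(3)/2 + cos(4*z)/4


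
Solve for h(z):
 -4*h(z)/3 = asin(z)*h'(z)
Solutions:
 h(z) = C1*exp(-4*Integral(1/asin(z), z)/3)


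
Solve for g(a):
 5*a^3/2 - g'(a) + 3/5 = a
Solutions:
 g(a) = C1 + 5*a^4/8 - a^2/2 + 3*a/5


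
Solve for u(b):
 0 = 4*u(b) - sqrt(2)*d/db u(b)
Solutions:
 u(b) = C1*exp(2*sqrt(2)*b)


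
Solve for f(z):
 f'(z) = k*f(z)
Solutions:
 f(z) = C1*exp(k*z)


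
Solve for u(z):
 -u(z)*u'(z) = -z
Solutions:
 u(z) = -sqrt(C1 + z^2)
 u(z) = sqrt(C1 + z^2)


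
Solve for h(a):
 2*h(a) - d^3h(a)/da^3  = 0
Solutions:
 h(a) = C3*exp(2^(1/3)*a) + (C1*sin(2^(1/3)*sqrt(3)*a/2) + C2*cos(2^(1/3)*sqrt(3)*a/2))*exp(-2^(1/3)*a/2)


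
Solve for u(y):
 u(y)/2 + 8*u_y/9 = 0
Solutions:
 u(y) = C1*exp(-9*y/16)


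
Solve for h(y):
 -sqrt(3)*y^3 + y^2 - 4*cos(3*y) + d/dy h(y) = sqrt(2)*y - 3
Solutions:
 h(y) = C1 + sqrt(3)*y^4/4 - y^3/3 + sqrt(2)*y^2/2 - 3*y + 4*sin(3*y)/3


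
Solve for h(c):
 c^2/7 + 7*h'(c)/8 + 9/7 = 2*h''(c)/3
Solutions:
 h(c) = C1 + C2*exp(21*c/16) - 8*c^3/147 - 128*c^2/1029 - 35848*c/21609


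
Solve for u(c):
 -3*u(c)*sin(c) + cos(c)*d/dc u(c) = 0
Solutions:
 u(c) = C1/cos(c)^3


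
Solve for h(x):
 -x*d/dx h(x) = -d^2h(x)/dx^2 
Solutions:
 h(x) = C1 + C2*erfi(sqrt(2)*x/2)


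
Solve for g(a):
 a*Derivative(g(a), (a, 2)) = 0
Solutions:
 g(a) = C1 + C2*a


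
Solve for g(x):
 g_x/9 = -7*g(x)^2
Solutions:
 g(x) = 1/(C1 + 63*x)


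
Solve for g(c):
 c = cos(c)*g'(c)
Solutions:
 g(c) = C1 + Integral(c/cos(c), c)


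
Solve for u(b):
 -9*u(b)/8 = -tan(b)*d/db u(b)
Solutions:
 u(b) = C1*sin(b)^(9/8)


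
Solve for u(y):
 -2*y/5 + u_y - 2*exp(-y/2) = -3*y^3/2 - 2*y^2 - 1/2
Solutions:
 u(y) = C1 - 3*y^4/8 - 2*y^3/3 + y^2/5 - y/2 - 4*exp(-y/2)


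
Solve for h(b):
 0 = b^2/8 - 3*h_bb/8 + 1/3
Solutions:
 h(b) = C1 + C2*b + b^4/36 + 4*b^2/9


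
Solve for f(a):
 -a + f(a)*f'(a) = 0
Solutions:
 f(a) = -sqrt(C1 + a^2)
 f(a) = sqrt(C1 + a^2)


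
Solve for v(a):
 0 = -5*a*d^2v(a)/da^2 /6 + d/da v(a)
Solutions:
 v(a) = C1 + C2*a^(11/5)


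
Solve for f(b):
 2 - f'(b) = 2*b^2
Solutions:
 f(b) = C1 - 2*b^3/3 + 2*b


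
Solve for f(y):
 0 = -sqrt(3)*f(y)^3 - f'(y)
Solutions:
 f(y) = -sqrt(2)*sqrt(-1/(C1 - sqrt(3)*y))/2
 f(y) = sqrt(2)*sqrt(-1/(C1 - sqrt(3)*y))/2


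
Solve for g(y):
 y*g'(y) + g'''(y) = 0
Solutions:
 g(y) = C1 + Integral(C2*airyai(-y) + C3*airybi(-y), y)


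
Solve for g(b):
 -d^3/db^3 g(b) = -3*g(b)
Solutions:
 g(b) = C3*exp(3^(1/3)*b) + (C1*sin(3^(5/6)*b/2) + C2*cos(3^(5/6)*b/2))*exp(-3^(1/3)*b/2)


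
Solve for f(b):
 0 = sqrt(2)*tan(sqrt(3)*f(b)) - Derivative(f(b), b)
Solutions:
 f(b) = sqrt(3)*(pi - asin(C1*exp(sqrt(6)*b)))/3
 f(b) = sqrt(3)*asin(C1*exp(sqrt(6)*b))/3


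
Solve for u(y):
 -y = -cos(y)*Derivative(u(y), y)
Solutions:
 u(y) = C1 + Integral(y/cos(y), y)


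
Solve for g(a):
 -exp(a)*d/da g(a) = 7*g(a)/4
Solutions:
 g(a) = C1*exp(7*exp(-a)/4)


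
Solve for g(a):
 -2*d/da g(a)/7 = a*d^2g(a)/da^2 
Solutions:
 g(a) = C1 + C2*a^(5/7)


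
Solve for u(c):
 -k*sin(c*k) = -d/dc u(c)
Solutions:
 u(c) = C1 - cos(c*k)


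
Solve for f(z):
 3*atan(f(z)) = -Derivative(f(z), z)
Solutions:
 Integral(1/atan(_y), (_y, f(z))) = C1 - 3*z


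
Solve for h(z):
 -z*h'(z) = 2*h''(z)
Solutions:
 h(z) = C1 + C2*erf(z/2)


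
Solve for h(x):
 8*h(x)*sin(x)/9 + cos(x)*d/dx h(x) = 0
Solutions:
 h(x) = C1*cos(x)^(8/9)


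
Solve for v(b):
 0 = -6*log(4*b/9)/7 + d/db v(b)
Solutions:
 v(b) = C1 + 6*b*log(b)/7 - 12*b*log(3)/7 - 6*b/7 + 12*b*log(2)/7


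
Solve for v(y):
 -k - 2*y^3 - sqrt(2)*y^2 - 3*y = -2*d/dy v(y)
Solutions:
 v(y) = C1 + k*y/2 + y^4/4 + sqrt(2)*y^3/6 + 3*y^2/4


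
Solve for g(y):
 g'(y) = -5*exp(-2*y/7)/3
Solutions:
 g(y) = C1 + 35*exp(-2*y/7)/6


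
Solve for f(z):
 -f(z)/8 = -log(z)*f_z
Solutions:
 f(z) = C1*exp(li(z)/8)


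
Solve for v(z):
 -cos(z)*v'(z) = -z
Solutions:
 v(z) = C1 + Integral(z/cos(z), z)


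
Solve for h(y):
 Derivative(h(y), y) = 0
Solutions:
 h(y) = C1


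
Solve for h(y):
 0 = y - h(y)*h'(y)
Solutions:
 h(y) = -sqrt(C1 + y^2)
 h(y) = sqrt(C1 + y^2)


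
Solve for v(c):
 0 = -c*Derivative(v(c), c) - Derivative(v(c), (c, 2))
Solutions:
 v(c) = C1 + C2*erf(sqrt(2)*c/2)


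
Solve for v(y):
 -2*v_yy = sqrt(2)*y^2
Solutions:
 v(y) = C1 + C2*y - sqrt(2)*y^4/24


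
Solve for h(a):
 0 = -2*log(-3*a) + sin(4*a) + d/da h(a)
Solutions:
 h(a) = C1 + 2*a*log(-a) - 2*a + 2*a*log(3) + cos(4*a)/4


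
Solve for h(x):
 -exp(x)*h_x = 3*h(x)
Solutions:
 h(x) = C1*exp(3*exp(-x))


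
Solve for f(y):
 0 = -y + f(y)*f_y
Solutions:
 f(y) = -sqrt(C1 + y^2)
 f(y) = sqrt(C1 + y^2)


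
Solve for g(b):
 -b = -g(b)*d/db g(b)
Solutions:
 g(b) = -sqrt(C1 + b^2)
 g(b) = sqrt(C1 + b^2)


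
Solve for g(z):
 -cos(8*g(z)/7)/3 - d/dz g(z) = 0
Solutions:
 z/3 - 7*log(sin(8*g(z)/7) - 1)/16 + 7*log(sin(8*g(z)/7) + 1)/16 = C1


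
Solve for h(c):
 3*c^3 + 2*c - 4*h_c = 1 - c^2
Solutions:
 h(c) = C1 + 3*c^4/16 + c^3/12 + c^2/4 - c/4


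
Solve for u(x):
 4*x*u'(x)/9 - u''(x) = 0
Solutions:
 u(x) = C1 + C2*erfi(sqrt(2)*x/3)


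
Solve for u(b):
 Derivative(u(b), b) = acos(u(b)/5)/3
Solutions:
 Integral(1/acos(_y/5), (_y, u(b))) = C1 + b/3


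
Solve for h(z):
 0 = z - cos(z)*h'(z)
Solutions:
 h(z) = C1 + Integral(z/cos(z), z)


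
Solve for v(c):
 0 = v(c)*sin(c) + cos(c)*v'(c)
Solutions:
 v(c) = C1*cos(c)


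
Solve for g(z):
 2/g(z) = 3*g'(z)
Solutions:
 g(z) = -sqrt(C1 + 12*z)/3
 g(z) = sqrt(C1 + 12*z)/3


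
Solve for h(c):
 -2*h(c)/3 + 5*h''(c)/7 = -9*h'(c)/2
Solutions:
 h(c) = C1*exp(c*(-189 + sqrt(39081))/60) + C2*exp(-c*(189 + sqrt(39081))/60)


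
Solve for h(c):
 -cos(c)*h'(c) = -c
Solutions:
 h(c) = C1 + Integral(c/cos(c), c)


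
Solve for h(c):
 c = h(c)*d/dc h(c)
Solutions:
 h(c) = -sqrt(C1 + c^2)
 h(c) = sqrt(C1 + c^2)


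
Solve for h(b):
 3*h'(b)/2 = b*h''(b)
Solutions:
 h(b) = C1 + C2*b^(5/2)


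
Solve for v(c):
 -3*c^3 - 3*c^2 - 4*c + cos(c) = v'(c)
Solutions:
 v(c) = C1 - 3*c^4/4 - c^3 - 2*c^2 + sin(c)


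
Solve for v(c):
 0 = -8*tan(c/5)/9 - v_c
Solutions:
 v(c) = C1 + 40*log(cos(c/5))/9


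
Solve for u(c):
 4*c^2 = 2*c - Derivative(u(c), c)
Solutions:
 u(c) = C1 - 4*c^3/3 + c^2


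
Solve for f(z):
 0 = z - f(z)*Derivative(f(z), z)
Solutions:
 f(z) = -sqrt(C1 + z^2)
 f(z) = sqrt(C1 + z^2)


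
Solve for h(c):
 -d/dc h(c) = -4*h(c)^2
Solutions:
 h(c) = -1/(C1 + 4*c)


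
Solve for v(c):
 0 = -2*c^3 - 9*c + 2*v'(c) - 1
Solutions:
 v(c) = C1 + c^4/4 + 9*c^2/4 + c/2


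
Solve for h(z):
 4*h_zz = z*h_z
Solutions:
 h(z) = C1 + C2*erfi(sqrt(2)*z/4)


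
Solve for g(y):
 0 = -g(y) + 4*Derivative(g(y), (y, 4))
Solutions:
 g(y) = C1*exp(-sqrt(2)*y/2) + C2*exp(sqrt(2)*y/2) + C3*sin(sqrt(2)*y/2) + C4*cos(sqrt(2)*y/2)


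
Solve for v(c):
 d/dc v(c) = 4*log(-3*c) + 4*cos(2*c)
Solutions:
 v(c) = C1 + 4*c*log(-c) - 4*c + 4*c*log(3) + 2*sin(2*c)


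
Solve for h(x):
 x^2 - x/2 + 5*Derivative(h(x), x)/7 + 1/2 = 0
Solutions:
 h(x) = C1 - 7*x^3/15 + 7*x^2/20 - 7*x/10


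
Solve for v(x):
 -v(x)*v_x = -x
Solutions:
 v(x) = -sqrt(C1 + x^2)
 v(x) = sqrt(C1 + x^2)


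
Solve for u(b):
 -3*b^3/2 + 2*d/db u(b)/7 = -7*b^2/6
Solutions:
 u(b) = C1 + 21*b^4/16 - 49*b^3/36


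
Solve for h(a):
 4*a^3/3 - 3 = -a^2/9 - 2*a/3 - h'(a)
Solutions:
 h(a) = C1 - a^4/3 - a^3/27 - a^2/3 + 3*a
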